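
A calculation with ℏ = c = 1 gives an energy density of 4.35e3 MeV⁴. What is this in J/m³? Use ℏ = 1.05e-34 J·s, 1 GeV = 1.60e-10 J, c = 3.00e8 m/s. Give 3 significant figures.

9.12e28 J/m³

[E]/[L]³ = [E]⁴/(ℏc)³; restore (ℏc)⁻³.
1 GeV⁴ → 1/(ℏc)³ × (1 GeV in J)⁴ = 2.10e37 J/m³.
Convert the energy scale: 4.35e3 MeV⁴ = 4.35e-9 GeV⁴.
Result: 4.35e-9 × 2.10e37 = 9.12e28 J/m³.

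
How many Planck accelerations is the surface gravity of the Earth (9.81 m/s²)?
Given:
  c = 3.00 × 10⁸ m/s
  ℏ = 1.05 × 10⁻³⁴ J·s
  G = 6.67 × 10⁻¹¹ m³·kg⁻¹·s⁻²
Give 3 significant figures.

1.76 × 10⁻⁵¹

Planck acceleration: a_P = √(c⁷/(ℏG)) = 5.59 × 10⁵¹ m/s².
9.81 / 5.59 × 10⁵¹ = 1.76 × 10⁻⁵¹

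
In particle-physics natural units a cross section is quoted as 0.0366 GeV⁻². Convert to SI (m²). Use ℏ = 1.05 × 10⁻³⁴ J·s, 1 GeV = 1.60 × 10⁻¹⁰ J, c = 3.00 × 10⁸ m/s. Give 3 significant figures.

Area is [L]² = [E]⁻²·(ℏc)²; restore (ℏc)².
1 GeV⁻² → (ℏc)² × (1 GeV in J)⁻² = 3.88 × 10⁻³² m².
Result: 0.0366 × 3.88 × 10⁻³² = 1.42 × 10⁻³³ m².

1.42 × 10⁻³³ m²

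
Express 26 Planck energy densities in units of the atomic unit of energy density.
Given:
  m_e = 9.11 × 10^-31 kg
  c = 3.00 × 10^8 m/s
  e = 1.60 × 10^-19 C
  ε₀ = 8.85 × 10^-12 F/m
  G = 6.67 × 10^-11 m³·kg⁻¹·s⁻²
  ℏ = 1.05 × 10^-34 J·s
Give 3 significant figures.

4.04 × 10^101

Planck energy density: u_P = c⁷/(ℏG²) = 4.68 × 10^113 J/m³
atomic unit of energy density: u_au = E_h/a₀³ = m_e⁴e¹⁰/((4πε₀)⁵ℏ⁸) = 3.01 × 10^13 J/m³
26 × 4.68 × 10^113 / 3.01 × 10^13 = 4.04 × 10^101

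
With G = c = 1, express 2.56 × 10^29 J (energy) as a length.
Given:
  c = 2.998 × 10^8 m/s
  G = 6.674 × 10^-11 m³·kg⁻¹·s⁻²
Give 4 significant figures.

Energy → length via G/c⁴.
2.56 × 10^29 J × (G/c⁴) = 2.115 × 10^-15 m

2.115 × 10^-15 m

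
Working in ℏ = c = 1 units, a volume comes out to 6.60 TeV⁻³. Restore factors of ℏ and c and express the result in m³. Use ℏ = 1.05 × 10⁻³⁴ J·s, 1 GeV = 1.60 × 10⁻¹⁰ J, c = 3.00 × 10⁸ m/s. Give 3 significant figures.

5.04 × 10⁻⁵⁶ m³

Volume is [L]³ = [E]⁻³·(ℏc)³.
1 GeV⁻³ → (ℏc)³ × (1 GeV in J)⁻³ = 7.63 × 10⁻⁴⁸ m³.
Convert the energy scale: 6.60 TeV⁻³ = 6.60 × 10⁻⁹ GeV⁻³.
Result: 6.60 × 10⁻⁹ × 7.63 × 10⁻⁴⁸ = 5.04 × 10⁻⁵⁶ m³.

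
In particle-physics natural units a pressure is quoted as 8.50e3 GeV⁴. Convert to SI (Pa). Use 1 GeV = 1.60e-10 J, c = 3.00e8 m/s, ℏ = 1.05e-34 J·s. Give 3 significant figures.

Pressure is [E]/[L]³ = [E]⁴/(ℏc)³.
1 GeV⁴ → 1/(ℏc)³ × (1 GeV in J)⁴ = 2.10e37 Pa.
Result: 8.50e3 × 2.10e37 = 1.78e41 Pa.

1.78e41 Pa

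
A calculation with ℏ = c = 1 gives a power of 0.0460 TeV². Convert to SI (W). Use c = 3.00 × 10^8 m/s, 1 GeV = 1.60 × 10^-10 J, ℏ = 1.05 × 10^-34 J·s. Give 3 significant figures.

1.12 × 10^19 W

Power is [E]/[T] = [E]²/ℏ.
1 GeV² → 1/ℏ × (1 GeV in J)² = 2.44 × 10^14 W.
Convert the energy scale: 0.0460 TeV² = 4.60 × 10^4 GeV².
Result: 4.60 × 10^4 × 2.44 × 10^14 = 1.12 × 10^19 W.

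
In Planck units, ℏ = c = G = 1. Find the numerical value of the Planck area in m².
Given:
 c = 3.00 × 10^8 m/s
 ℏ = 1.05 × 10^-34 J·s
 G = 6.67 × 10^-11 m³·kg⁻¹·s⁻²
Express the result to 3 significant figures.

The unique combination of the constants set to 1 with dimensions of area is A_P = ℏG/c³.
  = 7.00 × 10^-45 / 2.70 × 10^25
  = 2.59 × 10^-70 m²

2.59 × 10^-70 m²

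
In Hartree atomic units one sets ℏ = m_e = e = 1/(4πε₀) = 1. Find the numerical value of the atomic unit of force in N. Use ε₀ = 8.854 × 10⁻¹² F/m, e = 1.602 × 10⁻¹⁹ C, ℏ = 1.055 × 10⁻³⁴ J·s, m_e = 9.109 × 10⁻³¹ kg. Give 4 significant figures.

8.220 × 10⁻⁸ N

F_au = E_h/a₀ = m_e²e⁶/((4πε₀)³ℏ⁴)
E_h = 4.354 × 10⁻¹⁸ J
a₀ = 5.297 × 10⁻¹¹ m
E_h/a₀ = 8.220 × 10⁻⁸ N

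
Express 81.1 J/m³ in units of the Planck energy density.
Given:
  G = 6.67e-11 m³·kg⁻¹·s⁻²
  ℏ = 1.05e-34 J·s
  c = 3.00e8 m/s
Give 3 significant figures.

Planck energy density: u_P = c⁷/(ℏG²) = 4.68e113 J/m³.
81.1 / 4.68e113 = 1.73e-112

1.73e-112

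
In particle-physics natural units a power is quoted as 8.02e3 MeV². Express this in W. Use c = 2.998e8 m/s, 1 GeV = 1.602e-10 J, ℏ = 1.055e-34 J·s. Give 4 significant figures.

Power is [E]/[T] = [E]²/ℏ.
1 GeV² → 1/ℏ × (1 GeV in J)² = 2.433e14 W.
Convert the energy scale: 8.02e3 MeV² = 8.02e-3 GeV².
Result: 8.02e-3 × 2.433e14 = 1.951e12 W.

1.951e12 W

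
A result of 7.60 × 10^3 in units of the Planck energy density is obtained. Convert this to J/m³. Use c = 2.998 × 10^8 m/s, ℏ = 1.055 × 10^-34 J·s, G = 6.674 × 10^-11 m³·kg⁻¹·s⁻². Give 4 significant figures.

One Planck energy density: u_P = c⁷/(ℏG²) = 4.632 × 10^113 J/m³.
7.60 × 10^3 × 4.632 × 10^113 J/m³ = 3.521 × 10^117 J/m³

3.521 × 10^117 J/m³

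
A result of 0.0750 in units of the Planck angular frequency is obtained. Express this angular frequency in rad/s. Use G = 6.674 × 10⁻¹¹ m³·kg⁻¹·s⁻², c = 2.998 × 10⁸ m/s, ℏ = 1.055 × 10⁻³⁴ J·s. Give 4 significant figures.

One Planck angular frequency: ω_P = √(c⁵/(ℏG)) = 1.855 × 10⁴³ rad/s.
0.0750 × 1.855 × 10⁴³ rad/s = 1.391 × 10⁴² rad/s

1.391 × 10⁴² rad/s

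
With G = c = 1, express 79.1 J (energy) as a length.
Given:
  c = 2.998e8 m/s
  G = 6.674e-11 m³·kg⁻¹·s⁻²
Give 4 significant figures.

6.535e-43 m

Energy → length via G/c⁴.
79.1 J × (G/c⁴) = 6.535e-43 m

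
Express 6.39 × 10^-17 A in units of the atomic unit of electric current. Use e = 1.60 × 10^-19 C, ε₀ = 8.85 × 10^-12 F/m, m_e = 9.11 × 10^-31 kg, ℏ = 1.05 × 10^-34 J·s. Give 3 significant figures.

atomic unit of electric current: I_au = e E_h/ℏ = m_e e⁵/((4πε₀)²ℏ³) = 6.67 × 10^-3 A.
6.39 × 10^-17 / 6.67 × 10^-3 = 9.58 × 10^-15

9.58 × 10^-15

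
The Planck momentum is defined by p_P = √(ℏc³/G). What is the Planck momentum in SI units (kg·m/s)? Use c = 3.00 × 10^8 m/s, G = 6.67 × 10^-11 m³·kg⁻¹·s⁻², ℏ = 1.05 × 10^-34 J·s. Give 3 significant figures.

6.52 kg·m/s

p_P = √(ℏc³/G)
  = √(42.5)
  = 6.52 kg·m/s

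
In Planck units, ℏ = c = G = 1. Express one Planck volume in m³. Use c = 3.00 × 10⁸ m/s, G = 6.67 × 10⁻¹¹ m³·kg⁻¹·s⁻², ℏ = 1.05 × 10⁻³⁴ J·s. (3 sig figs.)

4.18 × 10⁻¹⁰⁵ m³

The unique combination of the constants set to 1 with dimensions of volume is V_P = (ℏG/c³)^(3/2).
  = √(1.75 × 10⁻²⁰⁹)
  = 4.18 × 10⁻¹⁰⁵ m³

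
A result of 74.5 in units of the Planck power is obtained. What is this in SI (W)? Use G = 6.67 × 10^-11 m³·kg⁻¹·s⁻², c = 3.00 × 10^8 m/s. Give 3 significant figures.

One Planck power: P_P = c⁵/G = 3.64 × 10^52 W.
74.5 × 3.64 × 10^52 W = 2.71 × 10^54 W

2.71 × 10^54 W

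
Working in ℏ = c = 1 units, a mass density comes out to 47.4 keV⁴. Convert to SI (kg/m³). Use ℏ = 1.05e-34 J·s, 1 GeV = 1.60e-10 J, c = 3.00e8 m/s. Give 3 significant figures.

Mass density is [E]/(c²[L]³) = [E]⁴/(ℏ³c⁵).
1 GeV⁴ → 1/(ℏ³c⁵) × (1 GeV in J)⁴ = 2.33e20 kg/m³.
Convert the energy scale: 47.4 keV⁴ = 4.74e-23 GeV⁴.
Result: 4.74e-23 × 2.33e20 = 0.0110 kg/m³.

0.0110 kg/m³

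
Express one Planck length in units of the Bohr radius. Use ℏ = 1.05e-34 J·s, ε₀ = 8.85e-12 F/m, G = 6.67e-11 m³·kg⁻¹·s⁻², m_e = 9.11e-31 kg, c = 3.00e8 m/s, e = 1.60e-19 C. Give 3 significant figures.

3.06e-25

Planck length: ℓ_P = √(ℏG/c³) = 1.61e-35 m
Bohr radius: a₀ = 4πε₀ℏ²/(m_e e²) = 5.26e-11 m
ratio = 1.61e-35 / 5.26e-11 = 3.06e-25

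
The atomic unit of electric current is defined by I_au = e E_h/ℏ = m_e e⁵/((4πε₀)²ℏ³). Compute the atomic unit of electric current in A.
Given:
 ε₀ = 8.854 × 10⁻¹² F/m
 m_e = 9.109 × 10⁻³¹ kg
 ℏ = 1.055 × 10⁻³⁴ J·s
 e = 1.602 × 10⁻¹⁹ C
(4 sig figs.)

6.612 × 10⁻³ A

I_au = e E_h/ℏ = m_e e⁵/((4πε₀)²ℏ³)
E_h = 4.354 × 10⁻¹⁸ J
e·E_h/ℏ = 6.612 × 10⁻³ A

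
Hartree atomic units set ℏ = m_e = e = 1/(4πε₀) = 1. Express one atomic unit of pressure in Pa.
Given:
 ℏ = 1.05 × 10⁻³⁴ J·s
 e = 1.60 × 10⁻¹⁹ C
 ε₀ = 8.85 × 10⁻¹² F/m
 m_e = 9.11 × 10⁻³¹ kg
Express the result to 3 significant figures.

3.01 × 10¹³ Pa

Dimensional analysis gives P_au = E_h/a₀³ = m_e⁴e¹⁰/((4πε₀)⁵ℏ⁸).
E_h = 4.38 × 10⁻¹⁸ J
a₀ = 5.26 × 10⁻¹¹ m
E_h/a₀³ = 3.01 × 10¹³ Pa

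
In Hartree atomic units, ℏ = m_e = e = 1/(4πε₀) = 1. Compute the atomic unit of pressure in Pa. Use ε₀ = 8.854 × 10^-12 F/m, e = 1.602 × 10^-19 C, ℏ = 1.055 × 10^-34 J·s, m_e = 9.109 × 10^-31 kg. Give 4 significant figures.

2.929 × 10^13 Pa

From ℏ = m_e = e = 1/(4πε₀) = 1 the pressure scale is P_au = E_h/a₀³ = m_e⁴e¹⁰/((4πε₀)⁵ℏ⁸).
E_h = 4.354 × 10^-18 J
a₀ = 5.297 × 10^-11 m
E_h/a₀³ = 2.929 × 10^13 Pa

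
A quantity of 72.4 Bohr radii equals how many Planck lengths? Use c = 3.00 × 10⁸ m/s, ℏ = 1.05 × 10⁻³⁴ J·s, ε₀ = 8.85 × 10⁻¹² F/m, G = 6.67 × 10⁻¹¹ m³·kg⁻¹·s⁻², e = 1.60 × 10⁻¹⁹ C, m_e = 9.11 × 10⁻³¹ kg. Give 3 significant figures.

Bohr radius: a₀ = 4πε₀ℏ²/(m_e e²) = 5.26 × 10⁻¹¹ m
Planck length: ℓ_P = √(ℏG/c³) = 1.61 × 10⁻³⁵ m
72.4 × 5.26 × 10⁻¹¹ / 1.61 × 10⁻³⁵ = 2.36 × 10²⁶

2.36 × 10²⁶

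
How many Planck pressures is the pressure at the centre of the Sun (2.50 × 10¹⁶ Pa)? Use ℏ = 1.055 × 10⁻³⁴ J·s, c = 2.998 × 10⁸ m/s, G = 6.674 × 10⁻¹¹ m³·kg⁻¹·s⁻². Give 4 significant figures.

Planck pressure: p_P = c⁷/(ℏG²) = 4.632 × 10¹¹³ Pa.
2.50 × 10¹⁶ / 4.632 × 10¹¹³ = 5.397 × 10⁻⁹⁸

5.397 × 10⁻⁹⁸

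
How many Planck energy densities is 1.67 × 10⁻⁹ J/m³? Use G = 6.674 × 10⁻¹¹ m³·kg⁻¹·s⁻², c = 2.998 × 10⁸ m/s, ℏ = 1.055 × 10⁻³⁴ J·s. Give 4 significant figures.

3.605 × 10⁻¹²³

Planck energy density: u_P = c⁷/(ℏG²) = 4.632 × 10¹¹³ J/m³.
1.67 × 10⁻⁹ / 4.632 × 10¹¹³ = 3.605 × 10⁻¹²³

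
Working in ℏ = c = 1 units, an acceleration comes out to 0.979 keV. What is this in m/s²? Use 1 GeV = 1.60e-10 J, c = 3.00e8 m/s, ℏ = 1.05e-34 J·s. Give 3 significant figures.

Acceleration is [L]/[T]² = c·[E]/ℏ.
1 GeV → c/ℏ × (1 GeV in J) = 4.57e32 m/s².
Convert the energy scale: 0.979 keV = 9.79e-7 GeV.
Result: 9.79e-7 × 4.57e32 = 4.48e26 m/s².

4.48e26 m/s²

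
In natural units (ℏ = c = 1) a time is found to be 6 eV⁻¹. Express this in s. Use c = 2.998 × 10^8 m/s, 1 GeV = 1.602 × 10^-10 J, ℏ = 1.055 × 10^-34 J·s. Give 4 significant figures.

A time is [E]⁻¹ in ℏ=c=1; restore one factor of ℏ.
1 GeV⁻¹ → ℏ × (1 GeV in J)⁻¹ = 6.586 × 10^-25 s.
Convert the energy scale: 6 eV⁻¹ = 6.00 × 10^9 GeV⁻¹.
Result: 6.00 × 10^9 × 6.586 × 10^-25 = 3.951 × 10^-15 s.

3.951 × 10^-15 s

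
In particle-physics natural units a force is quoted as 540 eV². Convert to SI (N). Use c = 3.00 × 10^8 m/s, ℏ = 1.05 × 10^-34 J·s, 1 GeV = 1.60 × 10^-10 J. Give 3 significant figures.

4.39 × 10^-10 N

Force is [E]/[L] = [E]²/(ℏc); restore (ℏc)⁻¹.
1 GeV² → 1/(ℏc) × (1 GeV in J)² = 8.13 × 10^5 N.
Convert the energy scale: 540 eV² = 5.40 × 10^-16 GeV².
Result: 5.40 × 10^-16 × 8.13 × 10^5 = 4.39 × 10^-10 N.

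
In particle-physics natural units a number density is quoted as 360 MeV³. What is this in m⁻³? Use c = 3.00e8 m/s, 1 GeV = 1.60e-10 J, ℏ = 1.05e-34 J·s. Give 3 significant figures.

Number density is [L]⁻³ = [E]³/(ℏc)³.
1 GeV³ → 1/(ℏc)³ × (1 GeV in J)³ = 1.31e47 m⁻³.
Convert the energy scale: 360 MeV³ = 3.60e-7 GeV³.
Result: 3.60e-7 × 1.31e47 = 4.72e40 m⁻³.

4.72e40 m⁻³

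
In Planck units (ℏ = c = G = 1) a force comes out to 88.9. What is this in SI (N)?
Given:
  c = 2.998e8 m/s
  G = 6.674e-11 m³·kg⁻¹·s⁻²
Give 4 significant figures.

1.076e46 N

One Planck force: F_P = c⁴/G = 1.210e44 N.
88.9 × 1.210e44 N = 1.076e46 N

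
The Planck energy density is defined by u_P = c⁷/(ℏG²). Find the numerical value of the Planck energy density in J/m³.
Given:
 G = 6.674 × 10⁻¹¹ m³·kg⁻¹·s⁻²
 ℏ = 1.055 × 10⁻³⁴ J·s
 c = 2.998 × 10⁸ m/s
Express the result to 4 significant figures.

u_P = c⁷/(ℏG²)
  = 2.177 × 10⁵⁹ / 4.699 × 10⁻⁵⁵
  = 4.632 × 10¹¹³ J/m³

4.632 × 10¹¹³ J/m³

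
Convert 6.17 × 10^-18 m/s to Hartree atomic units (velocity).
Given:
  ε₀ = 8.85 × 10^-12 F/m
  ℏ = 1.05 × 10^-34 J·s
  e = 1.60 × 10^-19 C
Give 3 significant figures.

atomic unit of velocity: v_au = e²/(4πε₀ℏ) = 2.19 × 10^6 m/s.
6.17 × 10^-18 / 2.19 × 10^6 = 2.81 × 10^-24

2.81 × 10^-24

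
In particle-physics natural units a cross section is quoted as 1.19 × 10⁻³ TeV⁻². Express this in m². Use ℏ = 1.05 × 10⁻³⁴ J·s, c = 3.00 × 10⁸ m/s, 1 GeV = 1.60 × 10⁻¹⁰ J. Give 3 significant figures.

4.61 × 10⁻⁴¹ m²

Area is [L]² = [E]⁻²·(ℏc)²; restore (ℏc)².
1 GeV⁻² → (ℏc)² × (1 GeV in J)⁻² = 3.88 × 10⁻³² m².
Convert the energy scale: 1.19 × 10⁻³ TeV⁻² = 1.19 × 10⁻⁹ GeV⁻².
Result: 1.19 × 10⁻⁹ × 3.88 × 10⁻³² = 4.61 × 10⁻⁴¹ m².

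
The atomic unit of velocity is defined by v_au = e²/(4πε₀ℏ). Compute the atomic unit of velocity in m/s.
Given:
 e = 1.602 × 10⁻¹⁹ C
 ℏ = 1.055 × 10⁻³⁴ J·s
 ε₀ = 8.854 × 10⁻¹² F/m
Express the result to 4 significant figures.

2.186 × 10⁶ m/s

v_au = e²/(4πε₀ℏ)
  = 2.566 × 10⁻³⁸ / 1.174 × 10⁻⁴⁴
  = 2.186 × 10⁶ m/s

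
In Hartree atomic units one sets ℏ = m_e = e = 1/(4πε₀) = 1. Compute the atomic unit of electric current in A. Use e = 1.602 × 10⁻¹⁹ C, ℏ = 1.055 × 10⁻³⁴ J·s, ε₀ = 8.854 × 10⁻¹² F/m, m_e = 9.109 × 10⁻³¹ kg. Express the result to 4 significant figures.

6.612 × 10⁻³ A

I_au = e E_h/ℏ = m_e e⁵/((4πε₀)²ℏ³)
E_h = 4.354 × 10⁻¹⁸ J
e·E_h/ℏ = 6.612 × 10⁻³ A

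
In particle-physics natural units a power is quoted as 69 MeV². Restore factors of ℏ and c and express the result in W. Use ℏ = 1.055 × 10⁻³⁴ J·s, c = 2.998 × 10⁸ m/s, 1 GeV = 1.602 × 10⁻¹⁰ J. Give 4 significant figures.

Power is [E]/[T] = [E]²/ℏ.
1 GeV² → 1/ℏ × (1 GeV in J)² = 2.433 × 10¹⁴ W.
Convert the energy scale: 69 MeV² = 6.90 × 10⁻⁵ GeV².
Result: 6.90 × 10⁻⁵ × 2.433 × 10¹⁴ = 1.679 × 10¹⁰ W.

1.679 × 10¹⁰ W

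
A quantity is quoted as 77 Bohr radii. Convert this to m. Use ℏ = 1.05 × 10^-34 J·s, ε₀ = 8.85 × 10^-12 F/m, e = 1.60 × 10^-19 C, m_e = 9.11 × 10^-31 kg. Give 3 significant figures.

One Bohr radius: a₀ = 4πε₀ℏ²/(m_e e²) = 5.26 × 10^-11 m.
77 × 5.26 × 10^-11 m = 4.05 × 10^-9 m

4.05 × 10^-9 m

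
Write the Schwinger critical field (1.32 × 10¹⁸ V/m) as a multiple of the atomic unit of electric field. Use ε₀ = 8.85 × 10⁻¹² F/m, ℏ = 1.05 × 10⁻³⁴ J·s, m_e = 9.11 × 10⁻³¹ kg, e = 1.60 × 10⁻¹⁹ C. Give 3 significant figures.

2.54 × 10⁶

atomic unit of electric field: E_au = E_h/(e a₀) = m_e²e⁵/((4πε₀)³ℏ⁴) = 5.20 × 10¹¹ V/m.
1.32 × 10¹⁸ / 5.20 × 10¹¹ = 2.54 × 10⁶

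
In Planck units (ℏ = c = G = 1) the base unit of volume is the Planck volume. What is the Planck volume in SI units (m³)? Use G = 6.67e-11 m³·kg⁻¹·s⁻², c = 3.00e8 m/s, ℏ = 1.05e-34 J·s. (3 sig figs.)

4.18e-105 m³

V_P = (ℏG/c³)^(3/2)
  = √(1.75e-209)
  = 4.18e-105 m³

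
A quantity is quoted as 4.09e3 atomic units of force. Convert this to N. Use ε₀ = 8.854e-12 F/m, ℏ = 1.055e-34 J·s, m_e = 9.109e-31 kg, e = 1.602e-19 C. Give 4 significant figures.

One atomic unit of force: F_au = E_h/a₀ = m_e²e⁶/((4πε₀)³ℏ⁴) = 8.220e-8 N.
4.09e3 × 8.220e-8 N = 3.362e-4 N

3.362e-4 N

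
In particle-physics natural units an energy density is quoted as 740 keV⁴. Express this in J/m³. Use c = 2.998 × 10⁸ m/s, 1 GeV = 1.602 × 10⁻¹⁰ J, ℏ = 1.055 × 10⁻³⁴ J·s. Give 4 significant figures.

1.540 × 10¹⁶ J/m³

[E]/[L]³ = [E]⁴/(ℏc)³; restore (ℏc)⁻³.
1 GeV⁴ → 1/(ℏc)³ × (1 GeV in J)⁴ = 2.082 × 10³⁷ J/m³.
Convert the energy scale: 740 keV⁴ = 7.40 × 10⁻²² GeV⁴.
Result: 7.40 × 10⁻²² × 2.082 × 10³⁷ = 1.540 × 10¹⁶ J/m³.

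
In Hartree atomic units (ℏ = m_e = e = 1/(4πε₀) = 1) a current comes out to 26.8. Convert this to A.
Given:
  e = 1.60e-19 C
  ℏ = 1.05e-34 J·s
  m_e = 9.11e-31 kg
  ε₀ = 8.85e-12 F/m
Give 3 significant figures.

0.179 A

One atomic unit of electric current: I_au = e E_h/ℏ = m_e e⁵/((4πε₀)²ℏ³) = 6.67e-3 A.
26.8 × 6.67e-3 A = 0.179 A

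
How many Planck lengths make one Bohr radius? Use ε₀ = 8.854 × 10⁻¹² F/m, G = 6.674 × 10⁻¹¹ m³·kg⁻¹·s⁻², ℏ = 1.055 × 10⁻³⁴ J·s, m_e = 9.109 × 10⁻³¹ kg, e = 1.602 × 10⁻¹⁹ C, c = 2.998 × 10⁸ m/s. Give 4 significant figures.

Bohr radius: a₀ = 4πε₀ℏ²/(m_e e²) = 5.297 × 10⁻¹¹ m
Planck length: ℓ_P = √(ℏG/c³) = 1.616 × 10⁻³⁵ m
ratio = 5.297 × 10⁻¹¹ / 1.616 × 10⁻³⁵ = 3.277 × 10²⁴

3.277 × 10²⁴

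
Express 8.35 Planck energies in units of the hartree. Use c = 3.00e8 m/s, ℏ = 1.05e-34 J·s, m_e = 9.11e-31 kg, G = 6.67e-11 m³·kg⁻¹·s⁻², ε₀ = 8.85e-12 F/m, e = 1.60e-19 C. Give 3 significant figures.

Planck energy: E_P = √(ℏc⁵/G) = 1.96e9 J
hartree: E_h = m_e e⁴/(4πε₀ℏ)² = 4.38e-18 J
8.35 × 1.96e9 / 4.38e-18 = 3.73e27

3.73e27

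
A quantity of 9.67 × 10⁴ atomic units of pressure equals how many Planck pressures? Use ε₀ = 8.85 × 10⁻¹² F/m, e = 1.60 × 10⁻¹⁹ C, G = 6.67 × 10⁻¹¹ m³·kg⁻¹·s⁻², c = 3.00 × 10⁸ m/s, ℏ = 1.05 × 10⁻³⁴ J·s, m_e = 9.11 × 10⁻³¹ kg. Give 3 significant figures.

6.22 × 10⁻⁹⁶

atomic unit of pressure: P_au = E_h/a₀³ = m_e⁴e¹⁰/((4πε₀)⁵ℏ⁸) = 3.01 × 10¹³ Pa
Planck pressure: p_P = c⁷/(ℏG²) = 4.68 × 10¹¹³ Pa
9.67 × 10⁴ × 3.01 × 10¹³ / 4.68 × 10¹¹³ = 6.22 × 10⁻⁹⁶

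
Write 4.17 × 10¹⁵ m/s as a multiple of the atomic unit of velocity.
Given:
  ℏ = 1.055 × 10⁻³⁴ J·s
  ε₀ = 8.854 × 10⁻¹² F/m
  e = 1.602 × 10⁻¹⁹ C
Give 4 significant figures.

1.907 × 10⁹

atomic unit of velocity: v_au = e²/(4πε₀ℏ) = 2.186 × 10⁶ m/s.
4.17 × 10¹⁵ / 2.186 × 10⁶ = 1.907 × 10⁹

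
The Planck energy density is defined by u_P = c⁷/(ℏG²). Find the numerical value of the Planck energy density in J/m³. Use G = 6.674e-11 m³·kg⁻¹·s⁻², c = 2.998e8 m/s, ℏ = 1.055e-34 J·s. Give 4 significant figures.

4.632e113 J/m³

u_P = c⁷/(ℏG²)
  = 2.177e59 / 4.699e-55
  = 4.632e113 J/m³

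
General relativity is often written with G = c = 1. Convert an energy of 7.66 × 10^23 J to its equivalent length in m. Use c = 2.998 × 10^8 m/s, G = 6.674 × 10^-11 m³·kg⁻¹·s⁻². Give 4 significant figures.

Energy → length via G/c⁴.
7.66 × 10^23 J × (G/c⁴) = 6.328 × 10^-21 m

6.328 × 10^-21 m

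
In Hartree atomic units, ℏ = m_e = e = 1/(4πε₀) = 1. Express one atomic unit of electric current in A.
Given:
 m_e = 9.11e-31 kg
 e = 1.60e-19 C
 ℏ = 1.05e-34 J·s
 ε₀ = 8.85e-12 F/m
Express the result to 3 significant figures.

6.67e-3 A

Dimensional analysis gives I_au = e E_h/ℏ = m_e e⁵/((4πε₀)²ℏ³).
E_h = 4.38e-18 J
e·E_h/ℏ = 6.67e-3 A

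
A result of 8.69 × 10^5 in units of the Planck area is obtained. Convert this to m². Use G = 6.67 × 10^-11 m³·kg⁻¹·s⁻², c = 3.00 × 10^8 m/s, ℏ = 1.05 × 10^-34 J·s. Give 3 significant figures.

One Planck area: A_P = ℏG/c³ = 2.59 × 10^-70 m².
8.69 × 10^5 × 2.59 × 10^-70 m² = 2.25 × 10^-64 m²

2.25 × 10^-64 m²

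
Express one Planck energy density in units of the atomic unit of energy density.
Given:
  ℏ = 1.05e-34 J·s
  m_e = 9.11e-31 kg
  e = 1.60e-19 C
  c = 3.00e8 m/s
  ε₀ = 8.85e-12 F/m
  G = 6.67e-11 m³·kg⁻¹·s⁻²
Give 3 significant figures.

1.55e100

Planck energy density: u_P = c⁷/(ℏG²) = 4.68e113 J/m³
atomic unit of energy density: u_au = E_h/a₀³ = m_e⁴e¹⁰/((4πε₀)⁵ℏ⁸) = 3.01e13 J/m³
ratio = 4.68e113 / 3.01e13 = 1.55e100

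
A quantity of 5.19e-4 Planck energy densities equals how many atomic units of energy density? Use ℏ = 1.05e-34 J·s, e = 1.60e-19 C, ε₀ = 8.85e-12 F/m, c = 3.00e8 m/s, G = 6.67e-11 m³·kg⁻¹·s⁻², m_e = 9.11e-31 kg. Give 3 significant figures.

8.06e96

Planck energy density: u_P = c⁷/(ℏG²) = 4.68e113 J/m³
atomic unit of energy density: u_au = E_h/a₀³ = m_e⁴e¹⁰/((4πε₀)⁵ℏ⁸) = 3.01e13 J/m³
5.19e-4 × 4.68e113 / 3.01e13 = 8.06e96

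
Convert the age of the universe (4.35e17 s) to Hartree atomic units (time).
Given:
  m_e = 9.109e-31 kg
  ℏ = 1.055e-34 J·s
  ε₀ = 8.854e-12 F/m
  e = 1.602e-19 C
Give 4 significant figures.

1.795e34

atomic unit of time: τ_au = (4πε₀)²ℏ³/(m_e e⁴) = 2.423e-17 s.
4.35e17 / 2.423e-17 = 1.795e34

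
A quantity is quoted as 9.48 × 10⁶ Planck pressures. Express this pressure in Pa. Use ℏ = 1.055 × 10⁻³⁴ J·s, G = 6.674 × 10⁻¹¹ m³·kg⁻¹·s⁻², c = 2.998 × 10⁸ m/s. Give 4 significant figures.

4.391 × 10¹²⁰ Pa

One Planck pressure: p_P = c⁷/(ℏG²) = 4.632 × 10¹¹³ Pa.
9.48 × 10⁶ × 4.632 × 10¹¹³ Pa = 4.391 × 10¹²⁰ Pa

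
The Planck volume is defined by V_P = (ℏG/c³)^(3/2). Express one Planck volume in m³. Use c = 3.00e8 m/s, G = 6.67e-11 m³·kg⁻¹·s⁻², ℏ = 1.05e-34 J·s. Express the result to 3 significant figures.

V_P = (ℏG/c³)^(3/2)
  = √(1.75e-209)
  = 4.18e-105 m³

4.18e-105 m³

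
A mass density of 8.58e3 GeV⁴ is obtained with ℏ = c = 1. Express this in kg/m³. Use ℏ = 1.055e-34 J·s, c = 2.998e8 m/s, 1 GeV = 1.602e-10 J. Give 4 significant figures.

1.987e24 kg/m³

Mass density is [E]/(c²[L]³) = [E]⁴/(ℏ³c⁵).
1 GeV⁴ → 1/(ℏ³c⁵) × (1 GeV in J)⁴ = 2.316e20 kg/m³.
Result: 8.58e3 × 2.316e20 = 1.987e24 kg/m³.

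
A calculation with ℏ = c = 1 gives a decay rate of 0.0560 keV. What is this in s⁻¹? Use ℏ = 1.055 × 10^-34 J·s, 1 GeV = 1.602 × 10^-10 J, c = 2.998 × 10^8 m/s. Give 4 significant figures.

A rate is [E]/ℏ; divide by ℏ.
1 GeV → 1/ℏ × (1 GeV in J) = 1.518 × 10^24 s⁻¹.
Convert the energy scale: 0.0560 keV = 5.60 × 10^-8 GeV.
Result: 5.60 × 10^-8 × 1.518 × 10^24 = 8.504 × 10^16 s⁻¹.

8.504 × 10^16 s⁻¹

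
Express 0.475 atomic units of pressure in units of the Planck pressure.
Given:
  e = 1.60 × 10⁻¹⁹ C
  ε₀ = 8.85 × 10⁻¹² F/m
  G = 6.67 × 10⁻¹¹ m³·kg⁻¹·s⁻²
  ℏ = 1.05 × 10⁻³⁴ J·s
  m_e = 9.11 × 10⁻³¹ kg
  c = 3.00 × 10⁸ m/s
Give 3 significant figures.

3.06 × 10⁻¹⁰¹

atomic unit of pressure: P_au = E_h/a₀³ = m_e⁴e¹⁰/((4πε₀)⁵ℏ⁸) = 3.01 × 10¹³ Pa
Planck pressure: p_P = c⁷/(ℏG²) = 4.68 × 10¹¹³ Pa
0.475 × 3.01 × 10¹³ / 4.68 × 10¹¹³ = 3.06 × 10⁻¹⁰¹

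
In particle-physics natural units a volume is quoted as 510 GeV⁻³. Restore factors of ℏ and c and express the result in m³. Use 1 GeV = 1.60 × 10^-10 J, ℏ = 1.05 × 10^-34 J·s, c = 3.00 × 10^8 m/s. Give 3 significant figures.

3.89 × 10^-45 m³

Volume is [L]³ = [E]⁻³·(ℏc)³.
1 GeV⁻³ → (ℏc)³ × (1 GeV in J)⁻³ = 7.63 × 10^-48 m³.
Result: 510 × 7.63 × 10^-48 = 3.89 × 10^-45 m³.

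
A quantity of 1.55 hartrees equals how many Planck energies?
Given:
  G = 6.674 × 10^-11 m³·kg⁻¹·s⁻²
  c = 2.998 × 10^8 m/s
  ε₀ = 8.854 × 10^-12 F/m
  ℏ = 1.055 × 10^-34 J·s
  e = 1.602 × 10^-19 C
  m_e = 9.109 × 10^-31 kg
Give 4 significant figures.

hartree: E_h = m_e e⁴/(4πε₀ℏ)² = 4.354 × 10^-18 J
Planck energy: E_P = √(ℏc⁵/G) = 1.957 × 10^9 J
1.55 × 4.354 × 10^-18 / 1.957 × 10^9 = 3.449 × 10^-27

3.449 × 10^-27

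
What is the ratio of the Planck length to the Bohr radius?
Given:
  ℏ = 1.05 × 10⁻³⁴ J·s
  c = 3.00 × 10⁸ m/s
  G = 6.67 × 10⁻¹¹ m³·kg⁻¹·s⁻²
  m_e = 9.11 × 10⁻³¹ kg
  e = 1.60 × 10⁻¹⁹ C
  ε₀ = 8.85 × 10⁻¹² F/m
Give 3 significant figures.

3.06 × 10⁻²⁵

Planck length: ℓ_P = √(ℏG/c³) = 1.61 × 10⁻³⁵ m
Bohr radius: a₀ = 4πε₀ℏ²/(m_e e²) = 5.26 × 10⁻¹¹ m
ratio = 1.61 × 10⁻³⁵ / 5.26 × 10⁻¹¹ = 3.06 × 10⁻²⁵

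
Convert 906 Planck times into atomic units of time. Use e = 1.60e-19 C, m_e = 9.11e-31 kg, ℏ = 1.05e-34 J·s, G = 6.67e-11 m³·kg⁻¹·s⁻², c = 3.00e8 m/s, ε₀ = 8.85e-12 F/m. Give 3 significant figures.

2.03e-24

Planck time: t_P = √(ℏG/c⁵) = 5.37e-44 s
atomic unit of time: τ_au = (4πε₀)²ℏ³/(m_e e⁴) = 2.40e-17 s
906 × 5.37e-44 / 2.40e-17 = 2.03e-24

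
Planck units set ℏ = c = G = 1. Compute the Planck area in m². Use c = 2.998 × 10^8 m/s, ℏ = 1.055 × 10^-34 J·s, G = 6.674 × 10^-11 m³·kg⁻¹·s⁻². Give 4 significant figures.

Dimensional analysis gives A_P = ℏG/c³.
  = 7.041 × 10^-45 / 2.695 × 10^25
  = 2.613 × 10^-70 m²

2.613 × 10^-70 m²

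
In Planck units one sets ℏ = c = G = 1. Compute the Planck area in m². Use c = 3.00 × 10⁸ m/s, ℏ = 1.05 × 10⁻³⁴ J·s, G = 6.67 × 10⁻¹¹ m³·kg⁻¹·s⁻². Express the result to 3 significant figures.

2.59 × 10⁻⁷⁰ m²

A_P = ℏG/c³
  = 7.00 × 10⁻⁴⁵ / 2.70 × 10²⁵
  = 2.59 × 10⁻⁷⁰ m²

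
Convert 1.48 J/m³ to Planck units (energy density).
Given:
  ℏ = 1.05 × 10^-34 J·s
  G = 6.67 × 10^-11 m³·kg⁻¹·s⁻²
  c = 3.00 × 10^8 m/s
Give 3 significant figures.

3.16 × 10^-114

Planck energy density: u_P = c⁷/(ℏG²) = 4.68 × 10^113 J/m³.
1.48 / 4.68 × 10^113 = 3.16 × 10^-114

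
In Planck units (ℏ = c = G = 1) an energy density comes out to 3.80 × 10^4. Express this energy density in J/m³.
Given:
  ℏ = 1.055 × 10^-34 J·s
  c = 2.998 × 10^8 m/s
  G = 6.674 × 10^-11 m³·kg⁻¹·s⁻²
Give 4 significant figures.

One Planck energy density: u_P = c⁷/(ℏG²) = 4.632 × 10^113 J/m³.
3.80 × 10^4 × 4.632 × 10^113 J/m³ = 1.760 × 10^118 J/m³

1.760 × 10^118 J/m³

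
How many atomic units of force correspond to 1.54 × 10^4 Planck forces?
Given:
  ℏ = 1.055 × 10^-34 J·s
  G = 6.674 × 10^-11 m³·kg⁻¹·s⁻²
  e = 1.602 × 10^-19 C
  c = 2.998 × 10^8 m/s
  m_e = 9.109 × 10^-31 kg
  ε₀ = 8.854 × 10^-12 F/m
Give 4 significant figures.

2.268 × 10^55

Planck force: F_P = c⁴/G = 1.210 × 10^44 N
atomic unit of force: F_au = E_h/a₀ = m_e²e⁶/((4πε₀)³ℏ⁴) = 8.220 × 10^-8 N
1.54 × 10^4 × 1.210 × 10^44 / 8.220 × 10^-8 = 2.268 × 10^55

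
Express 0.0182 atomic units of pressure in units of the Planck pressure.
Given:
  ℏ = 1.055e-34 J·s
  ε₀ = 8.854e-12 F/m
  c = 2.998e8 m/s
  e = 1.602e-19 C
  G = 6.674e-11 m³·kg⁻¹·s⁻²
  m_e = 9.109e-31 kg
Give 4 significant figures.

atomic unit of pressure: P_au = E_h/a₀³ = m_e⁴e¹⁰/((4πε₀)⁵ℏ⁸) = 2.929e13 Pa
Planck pressure: p_P = c⁷/(ℏG²) = 4.632e113 Pa
0.0182 × 2.929e13 / 4.632e113 = 1.151e-102

1.151e-102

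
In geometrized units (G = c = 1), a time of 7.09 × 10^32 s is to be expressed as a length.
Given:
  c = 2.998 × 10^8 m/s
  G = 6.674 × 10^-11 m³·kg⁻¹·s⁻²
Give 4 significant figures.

2.126 × 10^41 m

Time → length via c.
7.09 × 10^32 s × (c) = 2.126 × 10^41 m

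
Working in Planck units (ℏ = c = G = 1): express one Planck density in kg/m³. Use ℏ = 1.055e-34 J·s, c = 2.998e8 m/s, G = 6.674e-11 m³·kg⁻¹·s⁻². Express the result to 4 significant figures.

From ℏ = c = G = 1 the density scale is ρ_P = c⁵/(ℏG²).
  = 2.422e42 / 4.699e-55
  = 5.154e96 kg/m³

5.154e96 kg/m³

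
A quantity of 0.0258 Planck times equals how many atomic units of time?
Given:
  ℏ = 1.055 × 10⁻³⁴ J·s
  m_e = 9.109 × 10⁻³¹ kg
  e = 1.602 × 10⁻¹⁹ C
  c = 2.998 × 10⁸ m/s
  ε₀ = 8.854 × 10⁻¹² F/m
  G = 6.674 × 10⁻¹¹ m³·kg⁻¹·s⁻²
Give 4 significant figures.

5.741 × 10⁻²⁹

Planck time: t_P = √(ℏG/c⁵) = 5.392 × 10⁻⁴⁴ s
atomic unit of time: τ_au = (4πε₀)²ℏ³/(m_e e⁴) = 2.423 × 10⁻¹⁷ s
0.0258 × 5.392 × 10⁻⁴⁴ / 2.423 × 10⁻¹⁷ = 5.741 × 10⁻²⁹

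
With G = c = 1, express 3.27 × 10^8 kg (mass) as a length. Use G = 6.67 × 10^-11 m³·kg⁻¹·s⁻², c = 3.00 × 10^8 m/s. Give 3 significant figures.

In G = c = 1 units mass has dimensions of length; the conversion factor is G/c².
3.27 × 10^8 kg × (G/c²) = 2.42 × 10^-19 m

2.42 × 10^-19 m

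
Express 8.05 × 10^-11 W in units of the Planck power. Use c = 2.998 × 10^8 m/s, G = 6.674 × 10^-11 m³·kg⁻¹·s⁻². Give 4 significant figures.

2.218 × 10^-63

Planck power: P_P = c⁵/G = 3.629 × 10^52 W.
8.05 × 10^-11 / 3.629 × 10^52 = 2.218 × 10^-63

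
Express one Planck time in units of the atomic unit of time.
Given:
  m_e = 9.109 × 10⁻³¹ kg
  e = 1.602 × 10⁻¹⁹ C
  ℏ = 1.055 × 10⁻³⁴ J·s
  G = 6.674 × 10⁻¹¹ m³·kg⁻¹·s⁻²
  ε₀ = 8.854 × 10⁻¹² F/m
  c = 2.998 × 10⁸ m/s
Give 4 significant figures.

2.225 × 10⁻²⁷

Planck time: t_P = √(ℏG/c⁵) = 5.392 × 10⁻⁴⁴ s
atomic unit of time: τ_au = (4πε₀)²ℏ³/(m_e e⁴) = 2.423 × 10⁻¹⁷ s
ratio = 5.392 × 10⁻⁴⁴ / 2.423 × 10⁻¹⁷ = 2.225 × 10⁻²⁷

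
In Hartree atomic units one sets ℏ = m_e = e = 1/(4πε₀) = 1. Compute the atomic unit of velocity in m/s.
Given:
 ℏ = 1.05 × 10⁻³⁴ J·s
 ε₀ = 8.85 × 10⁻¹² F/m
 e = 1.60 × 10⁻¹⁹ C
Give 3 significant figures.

v_au = e²/(4πε₀ℏ)
  = 2.56 × 10⁻³⁸ / 1.17 × 10⁻⁴⁴
  = 2.19 × 10⁶ m/s

2.19 × 10⁶ m/s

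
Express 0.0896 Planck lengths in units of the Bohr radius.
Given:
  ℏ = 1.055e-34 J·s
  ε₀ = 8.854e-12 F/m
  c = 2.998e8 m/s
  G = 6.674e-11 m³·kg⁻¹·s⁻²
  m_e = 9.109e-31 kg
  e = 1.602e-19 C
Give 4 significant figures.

Planck length: ℓ_P = √(ℏG/c³) = 1.616e-35 m
Bohr radius: a₀ = 4πε₀ℏ²/(m_e e²) = 5.297e-11 m
0.0896 × 1.616e-35 / 5.297e-11 = 2.734e-26

2.734e-26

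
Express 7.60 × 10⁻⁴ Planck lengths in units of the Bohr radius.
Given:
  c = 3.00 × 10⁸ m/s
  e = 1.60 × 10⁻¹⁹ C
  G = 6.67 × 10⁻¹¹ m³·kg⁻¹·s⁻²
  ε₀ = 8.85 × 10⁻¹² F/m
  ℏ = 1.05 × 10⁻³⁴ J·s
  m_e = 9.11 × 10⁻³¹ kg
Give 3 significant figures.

2.33 × 10⁻²⁸

Planck length: ℓ_P = √(ℏG/c³) = 1.61 × 10⁻³⁵ m
Bohr radius: a₀ = 4πε₀ℏ²/(m_e e²) = 5.26 × 10⁻¹¹ m
7.60 × 10⁻⁴ × 1.61 × 10⁻³⁵ / 5.26 × 10⁻¹¹ = 2.33 × 10⁻²⁸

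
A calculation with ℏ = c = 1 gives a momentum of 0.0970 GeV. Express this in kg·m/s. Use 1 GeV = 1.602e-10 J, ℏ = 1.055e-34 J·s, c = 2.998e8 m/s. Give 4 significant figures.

Momentum is [E]/c; divide by c.
1 GeV → 1/c × (1 GeV in J) = 5.344e-19 kg·m/s.
Result: 0.0970 × 5.344e-19 = 5.183e-20 kg·m/s.

5.183e-20 kg·m/s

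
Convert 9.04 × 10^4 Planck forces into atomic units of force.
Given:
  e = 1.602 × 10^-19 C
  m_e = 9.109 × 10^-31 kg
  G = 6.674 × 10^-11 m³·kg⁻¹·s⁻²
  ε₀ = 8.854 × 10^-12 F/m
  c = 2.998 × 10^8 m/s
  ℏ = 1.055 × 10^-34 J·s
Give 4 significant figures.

Planck force: F_P = c⁴/G = 1.210 × 10^44 N
atomic unit of force: F_au = E_h/a₀ = m_e²e⁶/((4πε₀)³ℏ⁴) = 8.220 × 10^-8 N
9.04 × 10^4 × 1.210 × 10^44 / 8.220 × 10^-8 = 1.331 × 10^56

1.331 × 10^56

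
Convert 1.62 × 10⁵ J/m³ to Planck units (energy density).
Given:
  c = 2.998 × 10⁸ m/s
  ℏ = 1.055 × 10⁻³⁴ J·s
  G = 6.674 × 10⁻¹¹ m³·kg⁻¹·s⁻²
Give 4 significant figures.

3.497 × 10⁻¹⁰⁹

Planck energy density: u_P = c⁷/(ℏG²) = 4.632 × 10¹¹³ J/m³.
1.62 × 10⁵ / 4.632 × 10¹¹³ = 3.497 × 10⁻¹⁰⁹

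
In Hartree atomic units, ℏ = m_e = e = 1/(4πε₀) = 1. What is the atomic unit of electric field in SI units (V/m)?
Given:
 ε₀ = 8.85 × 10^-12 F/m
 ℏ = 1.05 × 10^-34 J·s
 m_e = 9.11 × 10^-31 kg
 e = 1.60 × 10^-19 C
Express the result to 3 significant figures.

5.20 × 10^11 V/m

From ℏ = m_e = e = 1/(4πε₀) = 1 the electric field scale is E_au = E_h/(e a₀) = m_e²e⁵/((4πε₀)³ℏ⁴).
E_h = 4.38 × 10^-18 J
a₀ = 5.26 × 10^-11 m
E_h/(e·a₀) = 5.20 × 10^11 V/m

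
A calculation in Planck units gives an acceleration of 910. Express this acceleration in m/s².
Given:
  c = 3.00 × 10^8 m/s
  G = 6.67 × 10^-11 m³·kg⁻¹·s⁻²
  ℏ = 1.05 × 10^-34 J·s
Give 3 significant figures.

One Planck acceleration: a_P = √(c⁷/(ℏG)) = 5.59 × 10^51 m/s².
910 × 5.59 × 10^51 m/s² = 5.09 × 10^54 m/s²

5.09 × 10^54 m/s²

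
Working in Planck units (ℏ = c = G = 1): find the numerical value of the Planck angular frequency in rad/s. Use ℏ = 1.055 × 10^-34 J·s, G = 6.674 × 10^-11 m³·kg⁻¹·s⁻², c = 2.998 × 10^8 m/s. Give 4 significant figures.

From ℏ = c = G = 1 the angular frequency scale is ω_P = √(c⁵/(ℏG)).
  = √(3.440 × 10^86)
  = 1.855 × 10^43 rad/s

1.855 × 10^43 rad/s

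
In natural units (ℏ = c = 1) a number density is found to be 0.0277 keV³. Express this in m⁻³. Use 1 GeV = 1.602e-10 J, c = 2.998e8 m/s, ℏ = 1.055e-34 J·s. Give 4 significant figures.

3.599e27 m⁻³

Number density is [L]⁻³ = [E]³/(ℏc)³.
1 GeV³ → 1/(ℏc)³ × (1 GeV in J)³ = 1.299e47 m⁻³.
Convert the energy scale: 0.0277 keV³ = 2.77e-20 GeV³.
Result: 2.77e-20 × 1.299e47 = 3.599e27 m⁻³.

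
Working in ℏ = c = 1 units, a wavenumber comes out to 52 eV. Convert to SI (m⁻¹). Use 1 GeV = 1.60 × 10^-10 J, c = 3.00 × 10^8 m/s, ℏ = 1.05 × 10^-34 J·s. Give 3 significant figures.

Inverse length is [E]/(ℏc).
1 GeV → 1/(ℏc) × (1 GeV in J) = 5.08 × 10^15 m⁻¹.
Convert the energy scale: 52 eV = 5.20 × 10^-8 GeV.
Result: 5.20 × 10^-8 × 5.08 × 10^15 = 2.64 × 10^8 m⁻¹.

2.64 × 10^8 m⁻¹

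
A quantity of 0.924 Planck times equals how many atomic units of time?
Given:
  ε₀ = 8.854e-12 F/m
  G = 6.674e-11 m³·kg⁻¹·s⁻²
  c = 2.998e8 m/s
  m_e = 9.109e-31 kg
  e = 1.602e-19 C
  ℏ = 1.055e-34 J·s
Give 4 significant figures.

Planck time: t_P = √(ℏG/c⁵) = 5.392e-44 s
atomic unit of time: τ_au = (4πε₀)²ℏ³/(m_e e⁴) = 2.423e-17 s
0.924 × 5.392e-44 / 2.423e-17 = 2.056e-27

2.056e-27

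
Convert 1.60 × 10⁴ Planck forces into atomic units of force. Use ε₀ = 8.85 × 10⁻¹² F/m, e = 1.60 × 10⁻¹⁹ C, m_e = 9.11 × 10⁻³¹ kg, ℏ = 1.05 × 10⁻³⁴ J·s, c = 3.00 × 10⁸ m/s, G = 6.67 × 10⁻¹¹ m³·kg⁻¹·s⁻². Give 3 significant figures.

Planck force: F_P = c⁴/G = 1.21 × 10⁴⁴ N
atomic unit of force: F_au = E_h/a₀ = m_e²e⁶/((4πε₀)³ℏ⁴) = 8.33 × 10⁻⁸ N
1.60 × 10⁴ × 1.21 × 10⁴⁴ / 8.33 × 10⁻⁸ = 2.33 × 10⁵⁵

2.33 × 10⁵⁵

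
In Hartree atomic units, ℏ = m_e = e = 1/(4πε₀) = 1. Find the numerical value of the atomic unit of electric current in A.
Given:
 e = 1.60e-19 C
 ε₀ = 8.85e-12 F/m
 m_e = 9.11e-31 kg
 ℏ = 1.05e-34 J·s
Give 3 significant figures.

The unique combination of the constants set to 1 with dimensions of current is I_au = e E_h/ℏ = m_e e⁵/((4πε₀)²ℏ³).
E_h = 4.38e-18 J
e·E_h/ℏ = 6.67e-3 A

6.67e-3 A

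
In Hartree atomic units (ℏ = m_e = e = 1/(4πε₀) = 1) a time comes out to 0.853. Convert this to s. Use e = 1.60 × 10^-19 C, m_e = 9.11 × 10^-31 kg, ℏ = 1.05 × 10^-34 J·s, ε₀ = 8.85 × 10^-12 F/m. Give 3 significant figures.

One atomic unit of time: τ_au = (4πε₀)²ℏ³/(m_e e⁴) = 2.40 × 10^-17 s.
0.853 × 2.40 × 10^-17 s = 2.05 × 10^-17 s

2.05 × 10^-17 s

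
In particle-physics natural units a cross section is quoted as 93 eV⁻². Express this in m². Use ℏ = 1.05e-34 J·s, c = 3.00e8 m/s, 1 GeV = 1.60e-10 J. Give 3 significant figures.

3.60e-12 m²

Area is [L]² = [E]⁻²·(ℏc)²; restore (ℏc)².
1 GeV⁻² → (ℏc)² × (1 GeV in J)⁻² = 3.88e-32 m².
Convert the energy scale: 93 eV⁻² = 9.30e19 GeV⁻².
Result: 9.30e19 × 3.88e-32 = 3.60e-12 m².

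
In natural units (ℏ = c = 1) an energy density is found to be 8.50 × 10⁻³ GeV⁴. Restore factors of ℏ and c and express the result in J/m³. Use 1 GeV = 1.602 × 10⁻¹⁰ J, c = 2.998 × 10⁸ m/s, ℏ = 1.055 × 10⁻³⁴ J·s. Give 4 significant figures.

[E]/[L]³ = [E]⁴/(ℏc)³; restore (ℏc)⁻³.
1 GeV⁴ → 1/(ℏc)³ × (1 GeV in J)⁴ = 2.082 × 10³⁷ J/m³.
Result: 8.50 × 10⁻³ × 2.082 × 10³⁷ = 1.769 × 10³⁵ J/m³.

1.769 × 10³⁵ J/m³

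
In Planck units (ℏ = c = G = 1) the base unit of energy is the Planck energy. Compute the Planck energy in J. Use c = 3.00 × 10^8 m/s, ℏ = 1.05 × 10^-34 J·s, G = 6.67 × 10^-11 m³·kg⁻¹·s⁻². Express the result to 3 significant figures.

E_P = √(ℏc⁵/G)
  = √(3.83 × 10^18)
  = 1.96 × 10^9 J

1.96 × 10^9 J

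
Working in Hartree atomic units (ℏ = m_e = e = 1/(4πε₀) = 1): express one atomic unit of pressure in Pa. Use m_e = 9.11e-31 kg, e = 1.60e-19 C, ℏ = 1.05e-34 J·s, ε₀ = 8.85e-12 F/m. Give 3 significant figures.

Dimensional analysis gives P_au = E_h/a₀³ = m_e⁴e¹⁰/((4πε₀)⁵ℏ⁸).
E_h = 4.38e-18 J
a₀ = 5.26e-11 m
E_h/a₀³ = 3.01e13 Pa

3.01e13 Pa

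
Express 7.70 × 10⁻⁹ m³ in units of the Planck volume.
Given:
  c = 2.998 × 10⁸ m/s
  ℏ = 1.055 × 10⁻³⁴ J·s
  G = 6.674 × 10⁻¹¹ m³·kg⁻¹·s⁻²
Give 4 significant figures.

1.823 × 10⁹⁶

Planck volume: V_P = (ℏG/c³)^(3/2) = 4.224 × 10⁻¹⁰⁵ m³.
7.70 × 10⁻⁹ / 4.224 × 10⁻¹⁰⁵ = 1.823 × 10⁹⁶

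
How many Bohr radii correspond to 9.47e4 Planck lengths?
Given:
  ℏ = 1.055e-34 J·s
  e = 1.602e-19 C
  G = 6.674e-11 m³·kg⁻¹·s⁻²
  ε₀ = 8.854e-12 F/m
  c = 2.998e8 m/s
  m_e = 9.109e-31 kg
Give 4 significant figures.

2.890e-20

Planck length: ℓ_P = √(ℏG/c³) = 1.616e-35 m
Bohr radius: a₀ = 4πε₀ℏ²/(m_e e²) = 5.297e-11 m
9.47e4 × 1.616e-35 / 5.297e-11 = 2.890e-20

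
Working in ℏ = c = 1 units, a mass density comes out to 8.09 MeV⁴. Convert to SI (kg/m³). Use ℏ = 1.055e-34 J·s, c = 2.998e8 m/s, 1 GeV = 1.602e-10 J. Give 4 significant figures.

1.874e9 kg/m³

Mass density is [E]/(c²[L]³) = [E]⁴/(ℏ³c⁵).
1 GeV⁴ → 1/(ℏ³c⁵) × (1 GeV in J)⁴ = 2.316e20 kg/m³.
Convert the energy scale: 8.09 MeV⁴ = 8.09e-12 GeV⁴.
Result: 8.09e-12 × 2.316e20 = 1.874e9 kg/m³.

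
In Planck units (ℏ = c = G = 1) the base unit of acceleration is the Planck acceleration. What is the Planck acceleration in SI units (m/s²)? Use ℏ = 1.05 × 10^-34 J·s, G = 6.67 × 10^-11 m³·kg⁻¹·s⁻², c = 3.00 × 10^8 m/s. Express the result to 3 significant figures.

5.59 × 10^51 m/s²

a_P = √(c⁷/(ℏG))
  = √(3.12 × 10^103)
  = 5.59 × 10^51 m/s²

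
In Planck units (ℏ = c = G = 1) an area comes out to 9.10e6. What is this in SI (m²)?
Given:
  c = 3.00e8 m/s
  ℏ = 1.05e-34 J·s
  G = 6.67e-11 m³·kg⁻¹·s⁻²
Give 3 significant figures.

2.36e-63 m²

One Planck area: A_P = ℏG/c³ = 2.59e-70 m².
9.10e6 × 2.59e-70 m² = 2.36e-63 m²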